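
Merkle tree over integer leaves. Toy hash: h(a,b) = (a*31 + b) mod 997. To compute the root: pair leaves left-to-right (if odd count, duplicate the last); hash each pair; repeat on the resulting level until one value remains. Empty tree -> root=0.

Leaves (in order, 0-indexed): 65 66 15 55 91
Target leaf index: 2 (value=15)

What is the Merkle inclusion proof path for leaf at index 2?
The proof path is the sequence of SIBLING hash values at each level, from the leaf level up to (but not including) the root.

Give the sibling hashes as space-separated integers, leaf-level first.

L0 (leaves): [65, 66, 15, 55, 91], target index=2
L1: h(65,66)=(65*31+66)%997=87 [pair 0] h(15,55)=(15*31+55)%997=520 [pair 1] h(91,91)=(91*31+91)%997=918 [pair 2] -> [87, 520, 918]
  Sibling for proof at L0: 55
L2: h(87,520)=(87*31+520)%997=226 [pair 0] h(918,918)=(918*31+918)%997=463 [pair 1] -> [226, 463]
  Sibling for proof at L1: 87
L3: h(226,463)=(226*31+463)%997=490 [pair 0] -> [490]
  Sibling for proof at L2: 463
Root: 490
Proof path (sibling hashes from leaf to root): [55, 87, 463]

Answer: 55 87 463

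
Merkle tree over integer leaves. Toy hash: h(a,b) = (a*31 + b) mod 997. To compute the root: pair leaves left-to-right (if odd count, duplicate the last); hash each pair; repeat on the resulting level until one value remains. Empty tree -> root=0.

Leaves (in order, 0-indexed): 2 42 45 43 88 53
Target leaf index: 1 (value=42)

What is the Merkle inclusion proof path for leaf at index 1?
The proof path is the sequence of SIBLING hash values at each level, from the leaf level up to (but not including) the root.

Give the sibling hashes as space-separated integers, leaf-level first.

L0 (leaves): [2, 42, 45, 43, 88, 53], target index=1
L1: h(2,42)=(2*31+42)%997=104 [pair 0] h(45,43)=(45*31+43)%997=441 [pair 1] h(88,53)=(88*31+53)%997=787 [pair 2] -> [104, 441, 787]
  Sibling for proof at L0: 2
L2: h(104,441)=(104*31+441)%997=674 [pair 0] h(787,787)=(787*31+787)%997=259 [pair 1] -> [674, 259]
  Sibling for proof at L1: 441
L3: h(674,259)=(674*31+259)%997=216 [pair 0] -> [216]
  Sibling for proof at L2: 259
Root: 216
Proof path (sibling hashes from leaf to root): [2, 441, 259]

Answer: 2 441 259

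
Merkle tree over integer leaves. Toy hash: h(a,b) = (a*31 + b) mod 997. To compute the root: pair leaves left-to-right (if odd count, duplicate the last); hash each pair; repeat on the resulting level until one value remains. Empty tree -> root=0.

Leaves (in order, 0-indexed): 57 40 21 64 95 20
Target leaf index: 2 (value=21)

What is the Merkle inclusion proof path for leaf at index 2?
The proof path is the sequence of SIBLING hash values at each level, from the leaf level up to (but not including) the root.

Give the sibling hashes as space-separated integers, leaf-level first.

L0 (leaves): [57, 40, 21, 64, 95, 20], target index=2
L1: h(57,40)=(57*31+40)%997=810 [pair 0] h(21,64)=(21*31+64)%997=715 [pair 1] h(95,20)=(95*31+20)%997=971 [pair 2] -> [810, 715, 971]
  Sibling for proof at L0: 64
L2: h(810,715)=(810*31+715)%997=900 [pair 0] h(971,971)=(971*31+971)%997=165 [pair 1] -> [900, 165]
  Sibling for proof at L1: 810
L3: h(900,165)=(900*31+165)%997=149 [pair 0] -> [149]
  Sibling for proof at L2: 165
Root: 149
Proof path (sibling hashes from leaf to root): [64, 810, 165]

Answer: 64 810 165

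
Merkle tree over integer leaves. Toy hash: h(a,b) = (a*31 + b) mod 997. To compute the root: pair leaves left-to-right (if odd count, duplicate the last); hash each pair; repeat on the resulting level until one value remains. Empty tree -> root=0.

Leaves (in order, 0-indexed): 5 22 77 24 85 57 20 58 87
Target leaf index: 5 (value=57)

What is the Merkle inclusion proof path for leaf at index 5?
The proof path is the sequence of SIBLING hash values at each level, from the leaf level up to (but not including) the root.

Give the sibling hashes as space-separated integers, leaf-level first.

L0 (leaves): [5, 22, 77, 24, 85, 57, 20, 58, 87], target index=5
L1: h(5,22)=(5*31+22)%997=177 [pair 0] h(77,24)=(77*31+24)%997=417 [pair 1] h(85,57)=(85*31+57)%997=698 [pair 2] h(20,58)=(20*31+58)%997=678 [pair 3] h(87,87)=(87*31+87)%997=790 [pair 4] -> [177, 417, 698, 678, 790]
  Sibling for proof at L0: 85
L2: h(177,417)=(177*31+417)%997=919 [pair 0] h(698,678)=(698*31+678)%997=382 [pair 1] h(790,790)=(790*31+790)%997=355 [pair 2] -> [919, 382, 355]
  Sibling for proof at L1: 678
L3: h(919,382)=(919*31+382)%997=955 [pair 0] h(355,355)=(355*31+355)%997=393 [pair 1] -> [955, 393]
  Sibling for proof at L2: 919
L4: h(955,393)=(955*31+393)%997=88 [pair 0] -> [88]
  Sibling for proof at L3: 393
Root: 88
Proof path (sibling hashes from leaf to root): [85, 678, 919, 393]

Answer: 85 678 919 393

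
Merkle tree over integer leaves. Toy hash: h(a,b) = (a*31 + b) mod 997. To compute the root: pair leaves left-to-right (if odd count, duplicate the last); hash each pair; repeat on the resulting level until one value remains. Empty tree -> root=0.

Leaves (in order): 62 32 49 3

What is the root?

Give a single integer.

L0: [62, 32, 49, 3]
L1: h(62,32)=(62*31+32)%997=957 h(49,3)=(49*31+3)%997=525 -> [957, 525]
L2: h(957,525)=(957*31+525)%997=282 -> [282]

Answer: 282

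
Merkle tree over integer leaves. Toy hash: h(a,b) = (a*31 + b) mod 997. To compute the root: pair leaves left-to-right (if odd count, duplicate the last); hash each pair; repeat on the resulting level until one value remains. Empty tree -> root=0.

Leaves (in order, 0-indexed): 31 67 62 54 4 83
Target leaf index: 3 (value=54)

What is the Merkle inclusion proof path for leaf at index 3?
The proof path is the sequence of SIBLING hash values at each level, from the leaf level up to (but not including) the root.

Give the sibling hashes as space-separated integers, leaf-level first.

Answer: 62 31 642

Derivation:
L0 (leaves): [31, 67, 62, 54, 4, 83], target index=3
L1: h(31,67)=(31*31+67)%997=31 [pair 0] h(62,54)=(62*31+54)%997=979 [pair 1] h(4,83)=(4*31+83)%997=207 [pair 2] -> [31, 979, 207]
  Sibling for proof at L0: 62
L2: h(31,979)=(31*31+979)%997=943 [pair 0] h(207,207)=(207*31+207)%997=642 [pair 1] -> [943, 642]
  Sibling for proof at L1: 31
L3: h(943,642)=(943*31+642)%997=962 [pair 0] -> [962]
  Sibling for proof at L2: 642
Root: 962
Proof path (sibling hashes from leaf to root): [62, 31, 642]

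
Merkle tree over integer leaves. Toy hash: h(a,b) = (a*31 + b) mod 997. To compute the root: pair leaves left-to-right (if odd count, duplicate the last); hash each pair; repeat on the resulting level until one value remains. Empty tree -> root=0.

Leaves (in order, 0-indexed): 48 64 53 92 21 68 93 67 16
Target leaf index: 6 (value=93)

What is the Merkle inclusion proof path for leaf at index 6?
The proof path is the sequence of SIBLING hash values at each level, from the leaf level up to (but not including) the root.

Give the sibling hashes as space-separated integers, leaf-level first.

L0 (leaves): [48, 64, 53, 92, 21, 68, 93, 67, 16], target index=6
L1: h(48,64)=(48*31+64)%997=555 [pair 0] h(53,92)=(53*31+92)%997=738 [pair 1] h(21,68)=(21*31+68)%997=719 [pair 2] h(93,67)=(93*31+67)%997=956 [pair 3] h(16,16)=(16*31+16)%997=512 [pair 4] -> [555, 738, 719, 956, 512]
  Sibling for proof at L0: 67
L2: h(555,738)=(555*31+738)%997=994 [pair 0] h(719,956)=(719*31+956)%997=314 [pair 1] h(512,512)=(512*31+512)%997=432 [pair 2] -> [994, 314, 432]
  Sibling for proof at L1: 719
L3: h(994,314)=(994*31+314)%997=221 [pair 0] h(432,432)=(432*31+432)%997=863 [pair 1] -> [221, 863]
  Sibling for proof at L2: 994
L4: h(221,863)=(221*31+863)%997=735 [pair 0] -> [735]
  Sibling for proof at L3: 863
Root: 735
Proof path (sibling hashes from leaf to root): [67, 719, 994, 863]

Answer: 67 719 994 863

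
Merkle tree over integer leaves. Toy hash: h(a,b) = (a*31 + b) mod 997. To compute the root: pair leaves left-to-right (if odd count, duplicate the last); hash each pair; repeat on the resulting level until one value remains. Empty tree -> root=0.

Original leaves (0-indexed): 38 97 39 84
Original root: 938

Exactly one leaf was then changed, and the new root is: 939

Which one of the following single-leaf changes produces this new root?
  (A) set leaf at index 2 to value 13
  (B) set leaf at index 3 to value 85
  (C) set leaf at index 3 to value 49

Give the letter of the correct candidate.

Original leaves: [38, 97, 39, 84]
Target new root: 939
Try each candidate change and compute the resulting root:
Candidate A: set leaf[2] = 13 -> leaves = [38, 97, 13, 84]
  L0: [38, 97, 13, 84]
  L1: h(38,97)=(38*31+97)%997=278 h(13,84)=(13*31+84)%997=487 -> [278, 487]
  L2: h(278,487)=(278*31+487)%997=132 -> [132]
  root = 132 != target 939
Candidate B: set leaf[3] = 85 -> leaves = [38, 97, 39, 85]
  L0: [38, 97, 39, 85]
  L1: h(38,97)=(38*31+97)%997=278 h(39,85)=(39*31+85)%997=297 -> [278, 297]
  L2: h(278,297)=(278*31+297)%997=939 -> [939]
  root = 939 == target 939  ** MATCH **
Candidate C: set leaf[3] = 49 -> leaves = [38, 97, 39, 49]
  L0: [38, 97, 39, 49]
  L1: h(38,97)=(38*31+97)%997=278 h(39,49)=(39*31+49)%997=261 -> [278, 261]
  L2: h(278,261)=(278*31+261)%997=903 -> [903]
  root = 903 != target 939
Candidate B produces the target root.

Answer: B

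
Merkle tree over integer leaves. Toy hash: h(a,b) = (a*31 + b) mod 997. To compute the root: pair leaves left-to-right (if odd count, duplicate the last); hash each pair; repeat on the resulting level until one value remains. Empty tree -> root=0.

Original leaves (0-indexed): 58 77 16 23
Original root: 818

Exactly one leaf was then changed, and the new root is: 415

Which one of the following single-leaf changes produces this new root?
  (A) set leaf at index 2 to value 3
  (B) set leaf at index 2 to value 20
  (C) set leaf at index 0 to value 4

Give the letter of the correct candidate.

Original leaves: [58, 77, 16, 23]
Target new root: 415
Try each candidate change and compute the resulting root:
Candidate A: set leaf[2] = 3 -> leaves = [58, 77, 3, 23]
  L0: [58, 77, 3, 23]
  L1: h(58,77)=(58*31+77)%997=878 h(3,23)=(3*31+23)%997=116 -> [878, 116]
  L2: h(878,116)=(878*31+116)%997=415 -> [415]
  root = 415 == target 415  ** MATCH **
Candidate B: set leaf[2] = 20 -> leaves = [58, 77, 20, 23]
  L0: [58, 77, 20, 23]
  L1: h(58,77)=(58*31+77)%997=878 h(20,23)=(20*31+23)%997=643 -> [878, 643]
  L2: h(878,643)=(878*31+643)%997=942 -> [942]
  root = 942 != target 415
Candidate C: set leaf[0] = 4 -> leaves = [4, 77, 16, 23]
  L0: [4, 77, 16, 23]
  L1: h(4,77)=(4*31+77)%997=201 h(16,23)=(16*31+23)%997=519 -> [201, 519]
  L2: h(201,519)=(201*31+519)%997=768 -> [768]
  root = 768 != target 415
Candidate A produces the target root.

Answer: A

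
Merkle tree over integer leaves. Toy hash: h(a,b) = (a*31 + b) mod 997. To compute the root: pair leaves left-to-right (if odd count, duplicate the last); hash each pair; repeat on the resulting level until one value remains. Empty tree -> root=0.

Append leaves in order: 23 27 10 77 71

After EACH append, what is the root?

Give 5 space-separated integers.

Answer: 23 740 329 396 235

Derivation:
After append 23 (leaves=[23]):
  L0: [23]
  root=23
After append 27 (leaves=[23, 27]):
  L0: [23, 27]
  L1: h(23,27)=(23*31+27)%997=740 -> [740]
  root=740
After append 10 (leaves=[23, 27, 10]):
  L0: [23, 27, 10]
  L1: h(23,27)=(23*31+27)%997=740 h(10,10)=(10*31+10)%997=320 -> [740, 320]
  L2: h(740,320)=(740*31+320)%997=329 -> [329]
  root=329
After append 77 (leaves=[23, 27, 10, 77]):
  L0: [23, 27, 10, 77]
  L1: h(23,27)=(23*31+27)%997=740 h(10,77)=(10*31+77)%997=387 -> [740, 387]
  L2: h(740,387)=(740*31+387)%997=396 -> [396]
  root=396
After append 71 (leaves=[23, 27, 10, 77, 71]):
  L0: [23, 27, 10, 77, 71]
  L1: h(23,27)=(23*31+27)%997=740 h(10,77)=(10*31+77)%997=387 h(71,71)=(71*31+71)%997=278 -> [740, 387, 278]
  L2: h(740,387)=(740*31+387)%997=396 h(278,278)=(278*31+278)%997=920 -> [396, 920]
  L3: h(396,920)=(396*31+920)%997=235 -> [235]
  root=235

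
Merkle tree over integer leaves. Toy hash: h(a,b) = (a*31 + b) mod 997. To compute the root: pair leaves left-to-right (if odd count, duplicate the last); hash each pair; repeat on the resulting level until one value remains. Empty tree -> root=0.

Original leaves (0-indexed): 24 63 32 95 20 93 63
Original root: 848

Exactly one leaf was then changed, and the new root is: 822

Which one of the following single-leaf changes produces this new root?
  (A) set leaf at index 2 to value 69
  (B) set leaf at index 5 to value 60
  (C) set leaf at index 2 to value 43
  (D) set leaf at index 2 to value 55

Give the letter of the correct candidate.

Answer: B

Derivation:
Original leaves: [24, 63, 32, 95, 20, 93, 63]
Target new root: 822
Try each candidate change and compute the resulting root:
Candidate A: set leaf[2] = 69 -> leaves = [24, 63, 69, 95, 20, 93, 63]
  L0: [24, 63, 69, 95, 20, 93, 63]
  L1: h(24,63)=(24*31+63)%997=807 h(69,95)=(69*31+95)%997=240 h(20,93)=(20*31+93)%997=713 h(63,63)=(63*31+63)%997=22 -> [807, 240, 713, 22]
  L2: h(807,240)=(807*31+240)%997=332 h(713,22)=(713*31+22)%997=191 -> [332, 191]
  L3: h(332,191)=(332*31+191)%997=513 -> [513]
  root = 513 != target 822
Candidate B: set leaf[5] = 60 -> leaves = [24, 63, 32, 95, 20, 60, 63]
  L0: [24, 63, 32, 95, 20, 60, 63]
  L1: h(24,63)=(24*31+63)%997=807 h(32,95)=(32*31+95)%997=90 h(20,60)=(20*31+60)%997=680 h(63,63)=(63*31+63)%997=22 -> [807, 90, 680, 22]
  L2: h(807,90)=(807*31+90)%997=182 h(680,22)=(680*31+22)%997=165 -> [182, 165]
  L3: h(182,165)=(182*31+165)%997=822 -> [822]
  root = 822 == target 822  ** MATCH **
Candidate C: set leaf[2] = 43 -> leaves = [24, 63, 43, 95, 20, 93, 63]
  L0: [24, 63, 43, 95, 20, 93, 63]
  L1: h(24,63)=(24*31+63)%997=807 h(43,95)=(43*31+95)%997=431 h(20,93)=(20*31+93)%997=713 h(63,63)=(63*31+63)%997=22 -> [807, 431, 713, 22]
  L2: h(807,431)=(807*31+431)%997=523 h(713,22)=(713*31+22)%997=191 -> [523, 191]
  L3: h(523,191)=(523*31+191)%997=452 -> [452]
  root = 452 != target 822
Candidate D: set leaf[2] = 55 -> leaves = [24, 63, 55, 95, 20, 93, 63]
  L0: [24, 63, 55, 95, 20, 93, 63]
  L1: h(24,63)=(24*31+63)%997=807 h(55,95)=(55*31+95)%997=803 h(20,93)=(20*31+93)%997=713 h(63,63)=(63*31+63)%997=22 -> [807, 803, 713, 22]
  L2: h(807,803)=(807*31+803)%997=895 h(713,22)=(713*31+22)%997=191 -> [895, 191]
  L3: h(895,191)=(895*31+191)%997=20 -> [20]
  root = 20 != target 822
Candidate B produces the target root.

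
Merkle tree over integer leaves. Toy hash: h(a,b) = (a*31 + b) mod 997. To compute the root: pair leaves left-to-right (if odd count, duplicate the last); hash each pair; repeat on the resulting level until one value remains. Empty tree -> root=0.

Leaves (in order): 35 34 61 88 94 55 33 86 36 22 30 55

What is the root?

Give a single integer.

L0: [35, 34, 61, 88, 94, 55, 33, 86, 36, 22, 30, 55]
L1: h(35,34)=(35*31+34)%997=122 h(61,88)=(61*31+88)%997=982 h(94,55)=(94*31+55)%997=975 h(33,86)=(33*31+86)%997=112 h(36,22)=(36*31+22)%997=141 h(30,55)=(30*31+55)%997=985 -> [122, 982, 975, 112, 141, 985]
L2: h(122,982)=(122*31+982)%997=776 h(975,112)=(975*31+112)%997=427 h(141,985)=(141*31+985)%997=371 -> [776, 427, 371]
L3: h(776,427)=(776*31+427)%997=555 h(371,371)=(371*31+371)%997=905 -> [555, 905]
L4: h(555,905)=(555*31+905)%997=164 -> [164]

Answer: 164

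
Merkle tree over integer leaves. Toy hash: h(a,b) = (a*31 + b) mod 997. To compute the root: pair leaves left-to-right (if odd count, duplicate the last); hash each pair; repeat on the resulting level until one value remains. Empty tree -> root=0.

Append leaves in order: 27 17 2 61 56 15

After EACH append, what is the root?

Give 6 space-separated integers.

After append 27 (leaves=[27]):
  L0: [27]
  root=27
After append 17 (leaves=[27, 17]):
  L0: [27, 17]
  L1: h(27,17)=(27*31+17)%997=854 -> [854]
  root=854
After append 2 (leaves=[27, 17, 2]):
  L0: [27, 17, 2]
  L1: h(27,17)=(27*31+17)%997=854 h(2,2)=(2*31+2)%997=64 -> [854, 64]
  L2: h(854,64)=(854*31+64)%997=616 -> [616]
  root=616
After append 61 (leaves=[27, 17, 2, 61]):
  L0: [27, 17, 2, 61]
  L1: h(27,17)=(27*31+17)%997=854 h(2,61)=(2*31+61)%997=123 -> [854, 123]
  L2: h(854,123)=(854*31+123)%997=675 -> [675]
  root=675
After append 56 (leaves=[27, 17, 2, 61, 56]):
  L0: [27, 17, 2, 61, 56]
  L1: h(27,17)=(27*31+17)%997=854 h(2,61)=(2*31+61)%997=123 h(56,56)=(56*31+56)%997=795 -> [854, 123, 795]
  L2: h(854,123)=(854*31+123)%997=675 h(795,795)=(795*31+795)%997=515 -> [675, 515]
  L3: h(675,515)=(675*31+515)%997=503 -> [503]
  root=503
After append 15 (leaves=[27, 17, 2, 61, 56, 15]):
  L0: [27, 17, 2, 61, 56, 15]
  L1: h(27,17)=(27*31+17)%997=854 h(2,61)=(2*31+61)%997=123 h(56,15)=(56*31+15)%997=754 -> [854, 123, 754]
  L2: h(854,123)=(854*31+123)%997=675 h(754,754)=(754*31+754)%997=200 -> [675, 200]
  L3: h(675,200)=(675*31+200)%997=188 -> [188]
  root=188

Answer: 27 854 616 675 503 188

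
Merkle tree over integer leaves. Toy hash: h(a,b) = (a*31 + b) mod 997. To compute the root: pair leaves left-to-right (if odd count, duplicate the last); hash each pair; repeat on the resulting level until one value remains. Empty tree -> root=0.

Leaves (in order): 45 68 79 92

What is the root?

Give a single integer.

L0: [45, 68, 79, 92]
L1: h(45,68)=(45*31+68)%997=466 h(79,92)=(79*31+92)%997=547 -> [466, 547]
L2: h(466,547)=(466*31+547)%997=38 -> [38]

Answer: 38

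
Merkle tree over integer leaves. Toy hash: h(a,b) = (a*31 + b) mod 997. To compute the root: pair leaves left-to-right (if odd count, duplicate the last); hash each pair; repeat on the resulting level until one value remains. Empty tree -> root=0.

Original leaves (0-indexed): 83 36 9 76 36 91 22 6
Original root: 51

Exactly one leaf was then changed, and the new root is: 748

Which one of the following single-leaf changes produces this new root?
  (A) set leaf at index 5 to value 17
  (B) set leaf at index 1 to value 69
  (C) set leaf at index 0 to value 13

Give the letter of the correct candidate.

Answer: A

Derivation:
Original leaves: [83, 36, 9, 76, 36, 91, 22, 6]
Target new root: 748
Try each candidate change and compute the resulting root:
Candidate A: set leaf[5] = 17 -> leaves = [83, 36, 9, 76, 36, 17, 22, 6]
  L0: [83, 36, 9, 76, 36, 17, 22, 6]
  L1: h(83,36)=(83*31+36)%997=615 h(9,76)=(9*31+76)%997=355 h(36,17)=(36*31+17)%997=136 h(22,6)=(22*31+6)%997=688 -> [615, 355, 136, 688]
  L2: h(615,355)=(615*31+355)%997=477 h(136,688)=(136*31+688)%997=916 -> [477, 916]
  L3: h(477,916)=(477*31+916)%997=748 -> [748]
  root = 748 == target 748  ** MATCH **
Candidate B: set leaf[1] = 69 -> leaves = [83, 69, 9, 76, 36, 91, 22, 6]
  L0: [83, 69, 9, 76, 36, 91, 22, 6]
  L1: h(83,69)=(83*31+69)%997=648 h(9,76)=(9*31+76)%997=355 h(36,91)=(36*31+91)%997=210 h(22,6)=(22*31+6)%997=688 -> [648, 355, 210, 688]
  L2: h(648,355)=(648*31+355)%997=503 h(210,688)=(210*31+688)%997=219 -> [503, 219]
  L3: h(503,219)=(503*31+219)%997=857 -> [857]
  root = 857 != target 748
Candidate C: set leaf[0] = 13 -> leaves = [13, 36, 9, 76, 36, 91, 22, 6]
  L0: [13, 36, 9, 76, 36, 91, 22, 6]
  L1: h(13,36)=(13*31+36)%997=439 h(9,76)=(9*31+76)%997=355 h(36,91)=(36*31+91)%997=210 h(22,6)=(22*31+6)%997=688 -> [439, 355, 210, 688]
  L2: h(439,355)=(439*31+355)%997=6 h(210,688)=(210*31+688)%997=219 -> [6, 219]
  L3: h(6,219)=(6*31+219)%997=405 -> [405]
  root = 405 != target 748
Candidate A produces the target root.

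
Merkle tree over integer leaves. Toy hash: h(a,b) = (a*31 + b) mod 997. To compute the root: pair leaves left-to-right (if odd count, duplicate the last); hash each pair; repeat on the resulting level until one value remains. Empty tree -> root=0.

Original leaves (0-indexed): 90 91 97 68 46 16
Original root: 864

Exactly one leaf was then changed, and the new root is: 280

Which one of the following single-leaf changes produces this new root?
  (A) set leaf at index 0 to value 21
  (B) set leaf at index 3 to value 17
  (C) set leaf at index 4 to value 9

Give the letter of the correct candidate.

Original leaves: [90, 91, 97, 68, 46, 16]
Target new root: 280
Try each candidate change and compute the resulting root:
Candidate A: set leaf[0] = 21 -> leaves = [21, 91, 97, 68, 46, 16]
  L0: [21, 91, 97, 68, 46, 16]
  L1: h(21,91)=(21*31+91)%997=742 h(97,68)=(97*31+68)%997=84 h(46,16)=(46*31+16)%997=445 -> [742, 84, 445]
  L2: h(742,84)=(742*31+84)%997=155 h(445,445)=(445*31+445)%997=282 -> [155, 282]
  L3: h(155,282)=(155*31+282)%997=102 -> [102]
  root = 102 != target 280
Candidate B: set leaf[3] = 17 -> leaves = [90, 91, 97, 17, 46, 16]
  L0: [90, 91, 97, 17, 46, 16]
  L1: h(90,91)=(90*31+91)%997=887 h(97,17)=(97*31+17)%997=33 h(46,16)=(46*31+16)%997=445 -> [887, 33, 445]
  L2: h(887,33)=(887*31+33)%997=611 h(445,445)=(445*31+445)%997=282 -> [611, 282]
  L3: h(611,282)=(611*31+282)%997=280 -> [280]
  root = 280 == target 280  ** MATCH **
Candidate C: set leaf[4] = 9 -> leaves = [90, 91, 97, 68, 9, 16]
  L0: [90, 91, 97, 68, 9, 16]
  L1: h(90,91)=(90*31+91)%997=887 h(97,68)=(97*31+68)%997=84 h(9,16)=(9*31+16)%997=295 -> [887, 84, 295]
  L2: h(887,84)=(887*31+84)%997=662 h(295,295)=(295*31+295)%997=467 -> [662, 467]
  L3: h(662,467)=(662*31+467)%997=52 -> [52]
  root = 52 != target 280
Candidate B produces the target root.

Answer: B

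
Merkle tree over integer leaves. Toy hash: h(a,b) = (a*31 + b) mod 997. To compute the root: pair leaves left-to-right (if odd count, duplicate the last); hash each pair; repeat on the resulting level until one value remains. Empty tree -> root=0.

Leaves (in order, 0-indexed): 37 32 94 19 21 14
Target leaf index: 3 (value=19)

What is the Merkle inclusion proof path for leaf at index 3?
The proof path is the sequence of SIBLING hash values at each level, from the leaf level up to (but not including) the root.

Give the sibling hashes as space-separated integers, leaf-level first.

Answer: 94 182 343

Derivation:
L0 (leaves): [37, 32, 94, 19, 21, 14], target index=3
L1: h(37,32)=(37*31+32)%997=182 [pair 0] h(94,19)=(94*31+19)%997=939 [pair 1] h(21,14)=(21*31+14)%997=665 [pair 2] -> [182, 939, 665]
  Sibling for proof at L0: 94
L2: h(182,939)=(182*31+939)%997=599 [pair 0] h(665,665)=(665*31+665)%997=343 [pair 1] -> [599, 343]
  Sibling for proof at L1: 182
L3: h(599,343)=(599*31+343)%997=966 [pair 0] -> [966]
  Sibling for proof at L2: 343
Root: 966
Proof path (sibling hashes from leaf to root): [94, 182, 343]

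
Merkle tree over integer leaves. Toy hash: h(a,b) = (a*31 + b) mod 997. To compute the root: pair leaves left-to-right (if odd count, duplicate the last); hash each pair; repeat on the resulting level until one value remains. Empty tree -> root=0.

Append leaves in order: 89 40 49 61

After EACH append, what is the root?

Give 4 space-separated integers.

Answer: 89 805 601 613

Derivation:
After append 89 (leaves=[89]):
  L0: [89]
  root=89
After append 40 (leaves=[89, 40]):
  L0: [89, 40]
  L1: h(89,40)=(89*31+40)%997=805 -> [805]
  root=805
After append 49 (leaves=[89, 40, 49]):
  L0: [89, 40, 49]
  L1: h(89,40)=(89*31+40)%997=805 h(49,49)=(49*31+49)%997=571 -> [805, 571]
  L2: h(805,571)=(805*31+571)%997=601 -> [601]
  root=601
After append 61 (leaves=[89, 40, 49, 61]):
  L0: [89, 40, 49, 61]
  L1: h(89,40)=(89*31+40)%997=805 h(49,61)=(49*31+61)%997=583 -> [805, 583]
  L2: h(805,583)=(805*31+583)%997=613 -> [613]
  root=613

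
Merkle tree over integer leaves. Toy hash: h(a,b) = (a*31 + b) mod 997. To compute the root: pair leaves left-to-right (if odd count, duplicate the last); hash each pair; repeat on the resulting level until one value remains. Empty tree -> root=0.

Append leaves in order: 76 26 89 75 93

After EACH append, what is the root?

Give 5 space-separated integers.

Answer: 76 388 918 904 625

Derivation:
After append 76 (leaves=[76]):
  L0: [76]
  root=76
After append 26 (leaves=[76, 26]):
  L0: [76, 26]
  L1: h(76,26)=(76*31+26)%997=388 -> [388]
  root=388
After append 89 (leaves=[76, 26, 89]):
  L0: [76, 26, 89]
  L1: h(76,26)=(76*31+26)%997=388 h(89,89)=(89*31+89)%997=854 -> [388, 854]
  L2: h(388,854)=(388*31+854)%997=918 -> [918]
  root=918
After append 75 (leaves=[76, 26, 89, 75]):
  L0: [76, 26, 89, 75]
  L1: h(76,26)=(76*31+26)%997=388 h(89,75)=(89*31+75)%997=840 -> [388, 840]
  L2: h(388,840)=(388*31+840)%997=904 -> [904]
  root=904
After append 93 (leaves=[76, 26, 89, 75, 93]):
  L0: [76, 26, 89, 75, 93]
  L1: h(76,26)=(76*31+26)%997=388 h(89,75)=(89*31+75)%997=840 h(93,93)=(93*31+93)%997=982 -> [388, 840, 982]
  L2: h(388,840)=(388*31+840)%997=904 h(982,982)=(982*31+982)%997=517 -> [904, 517]
  L3: h(904,517)=(904*31+517)%997=625 -> [625]
  root=625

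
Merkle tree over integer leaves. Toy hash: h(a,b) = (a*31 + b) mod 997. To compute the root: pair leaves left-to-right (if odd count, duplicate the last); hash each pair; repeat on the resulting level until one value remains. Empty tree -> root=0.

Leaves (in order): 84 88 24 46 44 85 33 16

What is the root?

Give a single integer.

L0: [84, 88, 24, 46, 44, 85, 33, 16]
L1: h(84,88)=(84*31+88)%997=698 h(24,46)=(24*31+46)%997=790 h(44,85)=(44*31+85)%997=452 h(33,16)=(33*31+16)%997=42 -> [698, 790, 452, 42]
L2: h(698,790)=(698*31+790)%997=494 h(452,42)=(452*31+42)%997=96 -> [494, 96]
L3: h(494,96)=(494*31+96)%997=455 -> [455]

Answer: 455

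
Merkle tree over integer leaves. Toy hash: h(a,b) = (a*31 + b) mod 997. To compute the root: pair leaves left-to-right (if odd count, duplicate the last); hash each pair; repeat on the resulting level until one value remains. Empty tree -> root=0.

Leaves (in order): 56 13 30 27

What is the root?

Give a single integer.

Answer: 341

Derivation:
L0: [56, 13, 30, 27]
L1: h(56,13)=(56*31+13)%997=752 h(30,27)=(30*31+27)%997=957 -> [752, 957]
L2: h(752,957)=(752*31+957)%997=341 -> [341]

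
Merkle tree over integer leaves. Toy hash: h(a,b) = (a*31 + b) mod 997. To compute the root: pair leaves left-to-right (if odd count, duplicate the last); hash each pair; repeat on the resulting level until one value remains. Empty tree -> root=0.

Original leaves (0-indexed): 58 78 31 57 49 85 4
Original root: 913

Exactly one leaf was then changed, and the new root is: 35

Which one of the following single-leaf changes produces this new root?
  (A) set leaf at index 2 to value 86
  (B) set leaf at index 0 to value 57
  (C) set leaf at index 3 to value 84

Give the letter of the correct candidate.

Answer: B

Derivation:
Original leaves: [58, 78, 31, 57, 49, 85, 4]
Target new root: 35
Try each candidate change and compute the resulting root:
Candidate A: set leaf[2] = 86 -> leaves = [58, 78, 86, 57, 49, 85, 4]
  L0: [58, 78, 86, 57, 49, 85, 4]
  L1: h(58,78)=(58*31+78)%997=879 h(86,57)=(86*31+57)%997=729 h(49,85)=(49*31+85)%997=607 h(4,4)=(4*31+4)%997=128 -> [879, 729, 607, 128]
  L2: h(879,729)=(879*31+729)%997=62 h(607,128)=(607*31+128)%997=2 -> [62, 2]
  L3: h(62,2)=(62*31+2)%997=927 -> [927]
  root = 927 != target 35
Candidate B: set leaf[0] = 57 -> leaves = [57, 78, 31, 57, 49, 85, 4]
  L0: [57, 78, 31, 57, 49, 85, 4]
  L1: h(57,78)=(57*31+78)%997=848 h(31,57)=(31*31+57)%997=21 h(49,85)=(49*31+85)%997=607 h(4,4)=(4*31+4)%997=128 -> [848, 21, 607, 128]
  L2: h(848,21)=(848*31+21)%997=387 h(607,128)=(607*31+128)%997=2 -> [387, 2]
  L3: h(387,2)=(387*31+2)%997=35 -> [35]
  root = 35 == target 35  ** MATCH **
Candidate C: set leaf[3] = 84 -> leaves = [58, 78, 31, 84, 49, 85, 4]
  L0: [58, 78, 31, 84, 49, 85, 4]
  L1: h(58,78)=(58*31+78)%997=879 h(31,84)=(31*31+84)%997=48 h(49,85)=(49*31+85)%997=607 h(4,4)=(4*31+4)%997=128 -> [879, 48, 607, 128]
  L2: h(879,48)=(879*31+48)%997=378 h(607,128)=(607*31+128)%997=2 -> [378, 2]
  L3: h(378,2)=(378*31+2)%997=753 -> [753]
  root = 753 != target 35
Candidate B produces the target root.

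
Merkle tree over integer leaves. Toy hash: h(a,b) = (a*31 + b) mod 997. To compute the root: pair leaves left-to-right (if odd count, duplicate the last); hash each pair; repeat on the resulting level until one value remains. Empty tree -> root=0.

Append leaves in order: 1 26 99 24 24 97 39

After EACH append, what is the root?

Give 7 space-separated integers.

After append 1 (leaves=[1]):
  L0: [1]
  root=1
After append 26 (leaves=[1, 26]):
  L0: [1, 26]
  L1: h(1,26)=(1*31+26)%997=57 -> [57]
  root=57
After append 99 (leaves=[1, 26, 99]):
  L0: [1, 26, 99]
  L1: h(1,26)=(1*31+26)%997=57 h(99,99)=(99*31+99)%997=177 -> [57, 177]
  L2: h(57,177)=(57*31+177)%997=947 -> [947]
  root=947
After append 24 (leaves=[1, 26, 99, 24]):
  L0: [1, 26, 99, 24]
  L1: h(1,26)=(1*31+26)%997=57 h(99,24)=(99*31+24)%997=102 -> [57, 102]
  L2: h(57,102)=(57*31+102)%997=872 -> [872]
  root=872
After append 24 (leaves=[1, 26, 99, 24, 24]):
  L0: [1, 26, 99, 24, 24]
  L1: h(1,26)=(1*31+26)%997=57 h(99,24)=(99*31+24)%997=102 h(24,24)=(24*31+24)%997=768 -> [57, 102, 768]
  L2: h(57,102)=(57*31+102)%997=872 h(768,768)=(768*31+768)%997=648 -> [872, 648]
  L3: h(872,648)=(872*31+648)%997=761 -> [761]
  root=761
After append 97 (leaves=[1, 26, 99, 24, 24, 97]):
  L0: [1, 26, 99, 24, 24, 97]
  L1: h(1,26)=(1*31+26)%997=57 h(99,24)=(99*31+24)%997=102 h(24,97)=(24*31+97)%997=841 -> [57, 102, 841]
  L2: h(57,102)=(57*31+102)%997=872 h(841,841)=(841*31+841)%997=990 -> [872, 990]
  L3: h(872,990)=(872*31+990)%997=106 -> [106]
  root=106
After append 39 (leaves=[1, 26, 99, 24, 24, 97, 39]):
  L0: [1, 26, 99, 24, 24, 97, 39]
  L1: h(1,26)=(1*31+26)%997=57 h(99,24)=(99*31+24)%997=102 h(24,97)=(24*31+97)%997=841 h(39,39)=(39*31+39)%997=251 -> [57, 102, 841, 251]
  L2: h(57,102)=(57*31+102)%997=872 h(841,251)=(841*31+251)%997=400 -> [872, 400]
  L3: h(872,400)=(872*31+400)%997=513 -> [513]
  root=513

Answer: 1 57 947 872 761 106 513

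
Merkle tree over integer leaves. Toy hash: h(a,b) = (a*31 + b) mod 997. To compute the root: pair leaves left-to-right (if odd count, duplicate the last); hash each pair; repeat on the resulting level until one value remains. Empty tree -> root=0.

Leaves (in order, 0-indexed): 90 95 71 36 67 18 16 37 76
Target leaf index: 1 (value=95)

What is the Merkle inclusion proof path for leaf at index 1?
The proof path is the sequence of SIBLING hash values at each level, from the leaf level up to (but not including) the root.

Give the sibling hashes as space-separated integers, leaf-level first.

L0 (leaves): [90, 95, 71, 36, 67, 18, 16, 37, 76], target index=1
L1: h(90,95)=(90*31+95)%997=891 [pair 0] h(71,36)=(71*31+36)%997=243 [pair 1] h(67,18)=(67*31+18)%997=101 [pair 2] h(16,37)=(16*31+37)%997=533 [pair 3] h(76,76)=(76*31+76)%997=438 [pair 4] -> [891, 243, 101, 533, 438]
  Sibling for proof at L0: 90
L2: h(891,243)=(891*31+243)%997=945 [pair 0] h(101,533)=(101*31+533)%997=673 [pair 1] h(438,438)=(438*31+438)%997=58 [pair 2] -> [945, 673, 58]
  Sibling for proof at L1: 243
L3: h(945,673)=(945*31+673)%997=58 [pair 0] h(58,58)=(58*31+58)%997=859 [pair 1] -> [58, 859]
  Sibling for proof at L2: 673
L4: h(58,859)=(58*31+859)%997=663 [pair 0] -> [663]
  Sibling for proof at L3: 859
Root: 663
Proof path (sibling hashes from leaf to root): [90, 243, 673, 859]

Answer: 90 243 673 859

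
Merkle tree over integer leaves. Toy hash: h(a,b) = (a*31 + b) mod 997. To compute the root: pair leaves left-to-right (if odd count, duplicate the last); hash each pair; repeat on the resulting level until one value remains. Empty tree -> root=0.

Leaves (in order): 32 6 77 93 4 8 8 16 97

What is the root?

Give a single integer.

L0: [32, 6, 77, 93, 4, 8, 8, 16, 97]
L1: h(32,6)=(32*31+6)%997=1 h(77,93)=(77*31+93)%997=486 h(4,8)=(4*31+8)%997=132 h(8,16)=(8*31+16)%997=264 h(97,97)=(97*31+97)%997=113 -> [1, 486, 132, 264, 113]
L2: h(1,486)=(1*31+486)%997=517 h(132,264)=(132*31+264)%997=368 h(113,113)=(113*31+113)%997=625 -> [517, 368, 625]
L3: h(517,368)=(517*31+368)%997=443 h(625,625)=(625*31+625)%997=60 -> [443, 60]
L4: h(443,60)=(443*31+60)%997=832 -> [832]

Answer: 832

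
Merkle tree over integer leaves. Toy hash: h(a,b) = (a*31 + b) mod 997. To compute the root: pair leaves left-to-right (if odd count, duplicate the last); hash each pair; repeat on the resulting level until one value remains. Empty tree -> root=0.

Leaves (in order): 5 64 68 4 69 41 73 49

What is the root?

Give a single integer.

Answer: 861

Derivation:
L0: [5, 64, 68, 4, 69, 41, 73, 49]
L1: h(5,64)=(5*31+64)%997=219 h(68,4)=(68*31+4)%997=118 h(69,41)=(69*31+41)%997=186 h(73,49)=(73*31+49)%997=318 -> [219, 118, 186, 318]
L2: h(219,118)=(219*31+118)%997=925 h(186,318)=(186*31+318)%997=102 -> [925, 102]
L3: h(925,102)=(925*31+102)%997=861 -> [861]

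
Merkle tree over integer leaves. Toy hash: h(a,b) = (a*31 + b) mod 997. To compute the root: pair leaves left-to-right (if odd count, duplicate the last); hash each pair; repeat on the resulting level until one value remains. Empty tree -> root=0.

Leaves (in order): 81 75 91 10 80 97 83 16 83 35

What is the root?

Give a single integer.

L0: [81, 75, 91, 10, 80, 97, 83, 16, 83, 35]
L1: h(81,75)=(81*31+75)%997=592 h(91,10)=(91*31+10)%997=837 h(80,97)=(80*31+97)%997=583 h(83,16)=(83*31+16)%997=595 h(83,35)=(83*31+35)%997=614 -> [592, 837, 583, 595, 614]
L2: h(592,837)=(592*31+837)%997=246 h(583,595)=(583*31+595)%997=722 h(614,614)=(614*31+614)%997=705 -> [246, 722, 705]
L3: h(246,722)=(246*31+722)%997=372 h(705,705)=(705*31+705)%997=626 -> [372, 626]
L4: h(372,626)=(372*31+626)%997=194 -> [194]

Answer: 194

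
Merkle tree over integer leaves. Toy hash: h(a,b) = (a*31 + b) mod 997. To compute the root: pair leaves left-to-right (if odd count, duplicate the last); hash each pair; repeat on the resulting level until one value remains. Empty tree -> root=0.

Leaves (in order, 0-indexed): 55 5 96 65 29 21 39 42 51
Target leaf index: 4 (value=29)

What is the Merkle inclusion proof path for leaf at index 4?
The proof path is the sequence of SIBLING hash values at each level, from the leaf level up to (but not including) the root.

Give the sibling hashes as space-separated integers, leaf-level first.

L0 (leaves): [55, 5, 96, 65, 29, 21, 39, 42, 51], target index=4
L1: h(55,5)=(55*31+5)%997=713 [pair 0] h(96,65)=(96*31+65)%997=50 [pair 1] h(29,21)=(29*31+21)%997=920 [pair 2] h(39,42)=(39*31+42)%997=254 [pair 3] h(51,51)=(51*31+51)%997=635 [pair 4] -> [713, 50, 920, 254, 635]
  Sibling for proof at L0: 21
L2: h(713,50)=(713*31+50)%997=219 [pair 0] h(920,254)=(920*31+254)%997=858 [pair 1] h(635,635)=(635*31+635)%997=380 [pair 2] -> [219, 858, 380]
  Sibling for proof at L1: 254
L3: h(219,858)=(219*31+858)%997=668 [pair 0] h(380,380)=(380*31+380)%997=196 [pair 1] -> [668, 196]
  Sibling for proof at L2: 219
L4: h(668,196)=(668*31+196)%997=964 [pair 0] -> [964]
  Sibling for proof at L3: 196
Root: 964
Proof path (sibling hashes from leaf to root): [21, 254, 219, 196]

Answer: 21 254 219 196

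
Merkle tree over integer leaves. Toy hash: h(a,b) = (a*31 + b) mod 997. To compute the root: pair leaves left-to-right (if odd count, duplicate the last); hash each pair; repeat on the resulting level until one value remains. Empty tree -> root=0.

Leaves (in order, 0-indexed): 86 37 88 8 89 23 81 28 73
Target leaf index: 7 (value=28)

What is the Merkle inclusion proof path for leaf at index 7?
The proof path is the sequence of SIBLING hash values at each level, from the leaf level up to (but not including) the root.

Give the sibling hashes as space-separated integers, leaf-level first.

Answer: 81 788 787 261

Derivation:
L0 (leaves): [86, 37, 88, 8, 89, 23, 81, 28, 73], target index=7
L1: h(86,37)=(86*31+37)%997=709 [pair 0] h(88,8)=(88*31+8)%997=742 [pair 1] h(89,23)=(89*31+23)%997=788 [pair 2] h(81,28)=(81*31+28)%997=545 [pair 3] h(73,73)=(73*31+73)%997=342 [pair 4] -> [709, 742, 788, 545, 342]
  Sibling for proof at L0: 81
L2: h(709,742)=(709*31+742)%997=787 [pair 0] h(788,545)=(788*31+545)%997=48 [pair 1] h(342,342)=(342*31+342)%997=974 [pair 2] -> [787, 48, 974]
  Sibling for proof at L1: 788
L3: h(787,48)=(787*31+48)%997=517 [pair 0] h(974,974)=(974*31+974)%997=261 [pair 1] -> [517, 261]
  Sibling for proof at L2: 787
L4: h(517,261)=(517*31+261)%997=336 [pair 0] -> [336]
  Sibling for proof at L3: 261
Root: 336
Proof path (sibling hashes from leaf to root): [81, 788, 787, 261]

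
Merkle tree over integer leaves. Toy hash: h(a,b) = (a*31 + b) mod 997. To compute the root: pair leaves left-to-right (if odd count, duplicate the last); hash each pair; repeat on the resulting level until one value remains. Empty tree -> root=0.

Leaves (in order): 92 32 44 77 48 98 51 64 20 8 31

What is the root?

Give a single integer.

L0: [92, 32, 44, 77, 48, 98, 51, 64, 20, 8, 31]
L1: h(92,32)=(92*31+32)%997=890 h(44,77)=(44*31+77)%997=444 h(48,98)=(48*31+98)%997=589 h(51,64)=(51*31+64)%997=648 h(20,8)=(20*31+8)%997=628 h(31,31)=(31*31+31)%997=992 -> [890, 444, 589, 648, 628, 992]
L2: h(890,444)=(890*31+444)%997=118 h(589,648)=(589*31+648)%997=961 h(628,992)=(628*31+992)%997=520 -> [118, 961, 520]
L3: h(118,961)=(118*31+961)%997=631 h(520,520)=(520*31+520)%997=688 -> [631, 688]
L4: h(631,688)=(631*31+688)%997=309 -> [309]

Answer: 309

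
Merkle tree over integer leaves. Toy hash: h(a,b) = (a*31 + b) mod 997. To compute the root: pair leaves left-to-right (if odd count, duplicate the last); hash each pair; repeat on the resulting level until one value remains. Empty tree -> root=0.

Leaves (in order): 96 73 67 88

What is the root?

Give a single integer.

Answer: 972

Derivation:
L0: [96, 73, 67, 88]
L1: h(96,73)=(96*31+73)%997=58 h(67,88)=(67*31+88)%997=171 -> [58, 171]
L2: h(58,171)=(58*31+171)%997=972 -> [972]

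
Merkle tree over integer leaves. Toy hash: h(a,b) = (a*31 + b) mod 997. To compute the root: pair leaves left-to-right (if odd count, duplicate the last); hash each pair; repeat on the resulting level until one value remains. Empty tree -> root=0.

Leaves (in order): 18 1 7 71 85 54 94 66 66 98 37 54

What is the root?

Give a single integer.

Answer: 237

Derivation:
L0: [18, 1, 7, 71, 85, 54, 94, 66, 66, 98, 37, 54]
L1: h(18,1)=(18*31+1)%997=559 h(7,71)=(7*31+71)%997=288 h(85,54)=(85*31+54)%997=695 h(94,66)=(94*31+66)%997=986 h(66,98)=(66*31+98)%997=150 h(37,54)=(37*31+54)%997=204 -> [559, 288, 695, 986, 150, 204]
L2: h(559,288)=(559*31+288)%997=668 h(695,986)=(695*31+986)%997=597 h(150,204)=(150*31+204)%997=866 -> [668, 597, 866]
L3: h(668,597)=(668*31+597)%997=368 h(866,866)=(866*31+866)%997=793 -> [368, 793]
L4: h(368,793)=(368*31+793)%997=237 -> [237]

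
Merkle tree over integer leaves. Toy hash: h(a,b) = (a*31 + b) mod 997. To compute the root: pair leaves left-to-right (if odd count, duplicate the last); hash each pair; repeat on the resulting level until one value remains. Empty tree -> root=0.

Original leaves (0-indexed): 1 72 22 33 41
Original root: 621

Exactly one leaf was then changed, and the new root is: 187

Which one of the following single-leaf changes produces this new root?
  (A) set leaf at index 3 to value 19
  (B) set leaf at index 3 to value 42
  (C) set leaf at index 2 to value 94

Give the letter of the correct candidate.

Original leaves: [1, 72, 22, 33, 41]
Target new root: 187
Try each candidate change and compute the resulting root:
Candidate A: set leaf[3] = 19 -> leaves = [1, 72, 22, 19, 41]
  L0: [1, 72, 22, 19, 41]
  L1: h(1,72)=(1*31+72)%997=103 h(22,19)=(22*31+19)%997=701 h(41,41)=(41*31+41)%997=315 -> [103, 701, 315]
  L2: h(103,701)=(103*31+701)%997=903 h(315,315)=(315*31+315)%997=110 -> [903, 110]
  L3: h(903,110)=(903*31+110)%997=187 -> [187]
  root = 187 == target 187  ** MATCH **
Candidate B: set leaf[3] = 42 -> leaves = [1, 72, 22, 42, 41]
  L0: [1, 72, 22, 42, 41]
  L1: h(1,72)=(1*31+72)%997=103 h(22,42)=(22*31+42)%997=724 h(41,41)=(41*31+41)%997=315 -> [103, 724, 315]
  L2: h(103,724)=(103*31+724)%997=926 h(315,315)=(315*31+315)%997=110 -> [926, 110]
  L3: h(926,110)=(926*31+110)%997=900 -> [900]
  root = 900 != target 187
Candidate C: set leaf[2] = 94 -> leaves = [1, 72, 94, 33, 41]
  L0: [1, 72, 94, 33, 41]
  L1: h(1,72)=(1*31+72)%997=103 h(94,33)=(94*31+33)%997=953 h(41,41)=(41*31+41)%997=315 -> [103, 953, 315]
  L2: h(103,953)=(103*31+953)%997=158 h(315,315)=(315*31+315)%997=110 -> [158, 110]
  L3: h(158,110)=(158*31+110)%997=23 -> [23]
  root = 23 != target 187
Candidate A produces the target root.

Answer: A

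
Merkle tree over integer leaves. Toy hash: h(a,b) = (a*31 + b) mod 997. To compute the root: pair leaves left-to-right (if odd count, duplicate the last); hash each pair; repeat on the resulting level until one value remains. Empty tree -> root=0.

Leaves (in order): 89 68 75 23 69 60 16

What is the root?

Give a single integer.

Answer: 814

Derivation:
L0: [89, 68, 75, 23, 69, 60, 16]
L1: h(89,68)=(89*31+68)%997=833 h(75,23)=(75*31+23)%997=354 h(69,60)=(69*31+60)%997=205 h(16,16)=(16*31+16)%997=512 -> [833, 354, 205, 512]
L2: h(833,354)=(833*31+354)%997=255 h(205,512)=(205*31+512)%997=885 -> [255, 885]
L3: h(255,885)=(255*31+885)%997=814 -> [814]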